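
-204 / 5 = -40.80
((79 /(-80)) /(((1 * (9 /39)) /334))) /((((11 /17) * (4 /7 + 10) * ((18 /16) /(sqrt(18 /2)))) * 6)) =-20409571 /219780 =-92.86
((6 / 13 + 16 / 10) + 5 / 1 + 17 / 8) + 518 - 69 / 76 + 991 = 14990713 / 9880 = 1517.28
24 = 24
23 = 23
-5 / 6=-0.83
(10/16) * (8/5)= 1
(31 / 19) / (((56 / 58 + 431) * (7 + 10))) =899 / 4046221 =0.00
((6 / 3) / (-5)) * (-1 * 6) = 12 / 5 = 2.40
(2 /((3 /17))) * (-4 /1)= -136 /3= -45.33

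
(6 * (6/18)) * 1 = 2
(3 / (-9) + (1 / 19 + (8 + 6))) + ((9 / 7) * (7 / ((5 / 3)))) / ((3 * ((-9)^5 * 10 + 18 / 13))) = 3334947739 / 243084480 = 13.72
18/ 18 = 1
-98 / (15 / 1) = -98 / 15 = -6.53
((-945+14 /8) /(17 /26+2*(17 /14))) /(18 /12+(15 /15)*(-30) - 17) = 343 /51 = 6.73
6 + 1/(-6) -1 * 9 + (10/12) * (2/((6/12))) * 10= 181/6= 30.17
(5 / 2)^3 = 15.62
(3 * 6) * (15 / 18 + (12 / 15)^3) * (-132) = -399564 / 125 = -3196.51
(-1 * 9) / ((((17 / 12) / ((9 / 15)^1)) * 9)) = -36 / 85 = -0.42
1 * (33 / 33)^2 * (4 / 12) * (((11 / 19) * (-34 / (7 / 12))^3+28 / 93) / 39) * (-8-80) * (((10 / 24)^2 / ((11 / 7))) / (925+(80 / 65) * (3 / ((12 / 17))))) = 868490346250 / 84810905739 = 10.24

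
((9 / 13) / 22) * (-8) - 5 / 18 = -1363 / 2574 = -0.53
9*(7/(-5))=-63/5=-12.60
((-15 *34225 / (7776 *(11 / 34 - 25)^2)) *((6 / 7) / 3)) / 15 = -0.00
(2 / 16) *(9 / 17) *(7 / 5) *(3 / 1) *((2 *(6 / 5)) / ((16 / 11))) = 6237 / 13600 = 0.46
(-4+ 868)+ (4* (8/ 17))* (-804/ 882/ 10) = 10793536/ 12495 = 863.83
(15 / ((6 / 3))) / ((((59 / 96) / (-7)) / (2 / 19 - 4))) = 372960 / 1121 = 332.70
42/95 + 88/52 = 2.13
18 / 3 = 6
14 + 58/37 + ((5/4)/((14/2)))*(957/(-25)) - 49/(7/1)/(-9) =443339/46620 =9.51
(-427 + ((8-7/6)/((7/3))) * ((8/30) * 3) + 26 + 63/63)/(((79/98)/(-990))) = 38580696/79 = 488363.24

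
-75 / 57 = -25 / 19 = -1.32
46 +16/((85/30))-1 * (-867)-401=8800/17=517.65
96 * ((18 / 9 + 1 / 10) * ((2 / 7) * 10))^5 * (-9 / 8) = -839808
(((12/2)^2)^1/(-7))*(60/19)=-2160/133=-16.24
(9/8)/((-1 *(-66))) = 3/176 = 0.02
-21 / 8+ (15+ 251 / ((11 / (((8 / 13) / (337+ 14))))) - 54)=-41.58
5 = 5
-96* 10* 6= -5760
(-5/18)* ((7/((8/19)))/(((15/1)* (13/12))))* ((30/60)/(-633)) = 133/592488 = 0.00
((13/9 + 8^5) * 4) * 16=18875200/9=2097244.44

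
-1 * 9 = -9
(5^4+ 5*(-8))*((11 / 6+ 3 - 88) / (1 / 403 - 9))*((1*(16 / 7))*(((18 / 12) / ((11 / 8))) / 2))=941133960 / 139601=6741.60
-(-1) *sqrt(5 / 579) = sqrt(2895) / 579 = 0.09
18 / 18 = 1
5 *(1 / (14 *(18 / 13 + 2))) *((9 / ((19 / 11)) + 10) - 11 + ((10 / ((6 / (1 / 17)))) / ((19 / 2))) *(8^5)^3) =259884566568250 / 6783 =38314103872.66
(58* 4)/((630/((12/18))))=232/945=0.25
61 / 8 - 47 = -315 / 8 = -39.38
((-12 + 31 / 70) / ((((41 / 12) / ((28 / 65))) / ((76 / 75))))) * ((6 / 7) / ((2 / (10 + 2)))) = -17707392 / 2331875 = -7.59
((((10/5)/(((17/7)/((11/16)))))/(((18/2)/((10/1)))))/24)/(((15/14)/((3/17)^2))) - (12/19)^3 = -0.25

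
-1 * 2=-2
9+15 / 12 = 41 / 4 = 10.25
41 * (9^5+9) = 2421378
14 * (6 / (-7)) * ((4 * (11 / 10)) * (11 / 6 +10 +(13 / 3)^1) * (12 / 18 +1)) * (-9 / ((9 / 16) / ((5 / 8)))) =14226.67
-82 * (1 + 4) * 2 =-820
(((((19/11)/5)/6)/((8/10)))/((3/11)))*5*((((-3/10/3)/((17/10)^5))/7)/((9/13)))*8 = -12350000/805058919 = -0.02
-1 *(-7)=7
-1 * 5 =-5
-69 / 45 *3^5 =-1863 / 5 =-372.60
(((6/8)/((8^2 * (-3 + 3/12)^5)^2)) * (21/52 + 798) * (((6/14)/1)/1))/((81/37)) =390128/337186519813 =0.00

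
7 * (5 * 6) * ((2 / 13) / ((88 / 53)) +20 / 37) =1407105 / 10582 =132.97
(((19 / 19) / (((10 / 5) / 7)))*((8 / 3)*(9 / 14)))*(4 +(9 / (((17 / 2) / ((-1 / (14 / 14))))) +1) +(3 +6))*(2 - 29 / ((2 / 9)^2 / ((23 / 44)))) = -805125 / 34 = -23680.15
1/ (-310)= -1/ 310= -0.00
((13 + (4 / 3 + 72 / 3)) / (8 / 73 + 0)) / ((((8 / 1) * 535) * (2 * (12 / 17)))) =28543 / 493056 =0.06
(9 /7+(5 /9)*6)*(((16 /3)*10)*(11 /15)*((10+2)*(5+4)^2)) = 175597.71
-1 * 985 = -985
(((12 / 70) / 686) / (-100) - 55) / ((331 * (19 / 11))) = -0.10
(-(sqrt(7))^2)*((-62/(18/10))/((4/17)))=18445/18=1024.72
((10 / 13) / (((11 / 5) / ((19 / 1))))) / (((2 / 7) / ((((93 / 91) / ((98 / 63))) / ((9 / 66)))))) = 132525 / 1183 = 112.02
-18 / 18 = -1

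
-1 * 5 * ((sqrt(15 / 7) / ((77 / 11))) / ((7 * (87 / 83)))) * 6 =-830 * sqrt(105) / 9947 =-0.86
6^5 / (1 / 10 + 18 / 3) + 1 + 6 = 78187 / 61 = 1281.75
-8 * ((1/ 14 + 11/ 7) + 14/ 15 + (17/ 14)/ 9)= -976/ 45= -21.69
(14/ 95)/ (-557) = -14/ 52915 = -0.00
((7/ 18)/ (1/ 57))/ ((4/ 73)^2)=7382.89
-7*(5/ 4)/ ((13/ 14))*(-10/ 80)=245/ 208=1.18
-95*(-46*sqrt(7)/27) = 4370*sqrt(7)/27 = 428.22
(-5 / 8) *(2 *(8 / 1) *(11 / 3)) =-110 / 3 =-36.67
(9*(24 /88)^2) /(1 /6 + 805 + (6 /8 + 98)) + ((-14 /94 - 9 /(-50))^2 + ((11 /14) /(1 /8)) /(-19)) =-317277055071341 /964011857847500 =-0.33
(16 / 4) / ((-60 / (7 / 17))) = -7 / 255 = -0.03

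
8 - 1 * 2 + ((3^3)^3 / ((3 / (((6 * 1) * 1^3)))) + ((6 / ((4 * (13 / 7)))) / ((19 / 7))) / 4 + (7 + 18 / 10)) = 39380.87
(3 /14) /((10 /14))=3 /10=0.30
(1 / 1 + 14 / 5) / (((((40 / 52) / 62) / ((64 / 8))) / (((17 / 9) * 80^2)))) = 266586112 / 9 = 29620679.11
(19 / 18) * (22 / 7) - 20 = -1051 / 63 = -16.68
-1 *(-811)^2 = -657721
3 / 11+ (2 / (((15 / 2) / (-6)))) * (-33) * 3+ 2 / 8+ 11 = 169.92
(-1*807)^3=-525557943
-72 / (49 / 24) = -1728 / 49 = -35.27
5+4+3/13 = 120/13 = 9.23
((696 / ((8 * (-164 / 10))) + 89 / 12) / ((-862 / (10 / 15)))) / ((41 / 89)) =-92471 / 26082396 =-0.00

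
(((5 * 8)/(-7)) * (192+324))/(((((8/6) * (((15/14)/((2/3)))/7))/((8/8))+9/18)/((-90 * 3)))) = 78019200/79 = 987584.81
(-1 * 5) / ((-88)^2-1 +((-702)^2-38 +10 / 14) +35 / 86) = -3010 / 301307093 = -0.00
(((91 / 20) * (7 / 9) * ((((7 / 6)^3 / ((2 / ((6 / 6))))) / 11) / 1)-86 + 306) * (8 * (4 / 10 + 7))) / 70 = 6970714567 / 37422000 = 186.27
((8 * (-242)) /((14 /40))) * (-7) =38720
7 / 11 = 0.64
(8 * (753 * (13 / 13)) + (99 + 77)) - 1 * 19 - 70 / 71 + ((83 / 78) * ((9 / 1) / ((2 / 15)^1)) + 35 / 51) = 1177300867 / 188292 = 6252.53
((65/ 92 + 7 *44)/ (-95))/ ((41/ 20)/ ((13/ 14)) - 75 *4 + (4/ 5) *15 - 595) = 0.00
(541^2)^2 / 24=85662167761 / 24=3569256990.04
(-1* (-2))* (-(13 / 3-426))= 2530 / 3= 843.33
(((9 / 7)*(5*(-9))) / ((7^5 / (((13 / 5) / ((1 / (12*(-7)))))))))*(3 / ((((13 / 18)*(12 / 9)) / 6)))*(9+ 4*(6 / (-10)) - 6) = 708588 / 84035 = 8.43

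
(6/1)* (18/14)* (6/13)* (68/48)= 459/91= 5.04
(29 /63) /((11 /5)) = 145 /693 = 0.21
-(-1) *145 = 145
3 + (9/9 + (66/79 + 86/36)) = 10273/1422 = 7.22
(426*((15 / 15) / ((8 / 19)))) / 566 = 4047 / 2264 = 1.79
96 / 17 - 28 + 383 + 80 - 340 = 1711 / 17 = 100.65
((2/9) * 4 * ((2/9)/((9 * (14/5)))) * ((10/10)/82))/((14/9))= 10/162729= 0.00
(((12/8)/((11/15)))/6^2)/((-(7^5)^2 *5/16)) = -0.00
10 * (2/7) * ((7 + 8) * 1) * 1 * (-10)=-3000/7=-428.57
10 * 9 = 90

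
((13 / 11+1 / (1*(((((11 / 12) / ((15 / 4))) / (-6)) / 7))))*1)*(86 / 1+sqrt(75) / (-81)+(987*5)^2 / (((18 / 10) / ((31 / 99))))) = -787293364153 / 1089+9385*sqrt(3) / 891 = -722950729.37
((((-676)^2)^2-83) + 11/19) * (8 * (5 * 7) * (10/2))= 5554799915529200/19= 292357890291010.53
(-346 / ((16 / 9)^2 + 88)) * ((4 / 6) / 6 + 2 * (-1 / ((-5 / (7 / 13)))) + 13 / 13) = -302058 / 59995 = -5.03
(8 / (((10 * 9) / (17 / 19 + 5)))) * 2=896 / 855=1.05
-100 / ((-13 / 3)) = 300 / 13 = 23.08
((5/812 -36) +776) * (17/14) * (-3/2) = -30645135/22736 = -1347.87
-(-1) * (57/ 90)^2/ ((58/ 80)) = 722/ 1305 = 0.55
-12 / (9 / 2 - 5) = 24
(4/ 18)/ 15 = 2/ 135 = 0.01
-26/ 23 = -1.13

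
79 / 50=1.58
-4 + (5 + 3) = 4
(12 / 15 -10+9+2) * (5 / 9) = 1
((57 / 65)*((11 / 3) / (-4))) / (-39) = 0.02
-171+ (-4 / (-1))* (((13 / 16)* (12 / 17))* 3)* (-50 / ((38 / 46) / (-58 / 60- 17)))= 2362182 / 323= 7313.26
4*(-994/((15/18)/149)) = -3554544/5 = -710908.80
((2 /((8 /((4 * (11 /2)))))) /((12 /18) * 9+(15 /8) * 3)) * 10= 440 /93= 4.73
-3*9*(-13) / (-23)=-351 / 23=-15.26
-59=-59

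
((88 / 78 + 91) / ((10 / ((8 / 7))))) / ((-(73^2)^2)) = -0.00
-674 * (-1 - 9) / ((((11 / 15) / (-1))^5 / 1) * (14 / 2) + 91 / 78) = -10236375000 / 482839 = -21200.39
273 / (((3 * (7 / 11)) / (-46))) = -6578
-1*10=-10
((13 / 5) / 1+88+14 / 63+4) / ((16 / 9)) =4267 / 80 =53.34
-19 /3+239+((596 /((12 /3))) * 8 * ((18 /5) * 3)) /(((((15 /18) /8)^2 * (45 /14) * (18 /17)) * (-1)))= -653199334 /1875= -348372.98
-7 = -7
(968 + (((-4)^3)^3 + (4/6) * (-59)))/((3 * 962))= -391823/4329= -90.51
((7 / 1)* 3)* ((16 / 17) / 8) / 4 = 21 / 34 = 0.62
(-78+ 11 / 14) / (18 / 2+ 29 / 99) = -4653 / 560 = -8.31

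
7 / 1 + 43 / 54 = 421 / 54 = 7.80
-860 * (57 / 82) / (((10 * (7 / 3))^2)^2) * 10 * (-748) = 37125297 / 2461025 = 15.09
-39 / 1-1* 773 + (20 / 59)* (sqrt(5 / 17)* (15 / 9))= -812 + 100* sqrt(85) / 3009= -811.69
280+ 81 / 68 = 19121 / 68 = 281.19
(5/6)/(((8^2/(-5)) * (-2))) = 25/768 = 0.03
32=32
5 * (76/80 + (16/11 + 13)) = 3389/44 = 77.02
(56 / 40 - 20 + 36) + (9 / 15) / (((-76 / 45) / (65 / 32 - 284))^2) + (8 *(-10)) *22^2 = -649963370437 / 29573120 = -21978.18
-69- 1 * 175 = -244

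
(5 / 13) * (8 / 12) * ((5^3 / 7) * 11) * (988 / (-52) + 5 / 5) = -82500 / 91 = -906.59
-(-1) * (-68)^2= 4624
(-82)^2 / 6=3362 / 3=1120.67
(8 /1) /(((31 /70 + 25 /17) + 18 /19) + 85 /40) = 723520 /450917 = 1.60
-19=-19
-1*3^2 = -9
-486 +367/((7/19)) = 3571/7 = 510.14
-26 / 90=-13 / 45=-0.29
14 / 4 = 7 / 2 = 3.50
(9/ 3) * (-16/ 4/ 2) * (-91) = 546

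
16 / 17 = 0.94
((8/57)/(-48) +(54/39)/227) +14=14132593/1009242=14.00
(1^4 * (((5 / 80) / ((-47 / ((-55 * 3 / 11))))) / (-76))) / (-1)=15 / 57152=0.00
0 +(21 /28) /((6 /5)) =5 /8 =0.62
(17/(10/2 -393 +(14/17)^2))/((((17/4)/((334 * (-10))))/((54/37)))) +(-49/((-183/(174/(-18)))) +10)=1367882213/23684958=57.75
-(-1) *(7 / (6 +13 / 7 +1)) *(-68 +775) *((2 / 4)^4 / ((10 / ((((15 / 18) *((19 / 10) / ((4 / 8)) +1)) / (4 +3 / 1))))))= 2.00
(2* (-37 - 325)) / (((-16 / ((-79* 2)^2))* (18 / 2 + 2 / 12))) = 6777726 / 55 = 123231.38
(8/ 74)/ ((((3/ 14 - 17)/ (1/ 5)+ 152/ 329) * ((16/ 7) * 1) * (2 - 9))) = 329/ 4064154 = 0.00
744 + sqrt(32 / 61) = 4 * sqrt(122) / 61 + 744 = 744.72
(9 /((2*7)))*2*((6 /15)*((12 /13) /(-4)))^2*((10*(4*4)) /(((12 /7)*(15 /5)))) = 288 /845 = 0.34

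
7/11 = 0.64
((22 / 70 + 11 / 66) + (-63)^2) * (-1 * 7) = -833591 / 30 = -27786.37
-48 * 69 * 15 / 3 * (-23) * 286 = 108931680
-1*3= -3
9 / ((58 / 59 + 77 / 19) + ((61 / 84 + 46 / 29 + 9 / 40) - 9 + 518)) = 245768040 / 14106350371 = 0.02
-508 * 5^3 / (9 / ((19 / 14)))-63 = -607219 / 63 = -9638.40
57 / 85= 0.67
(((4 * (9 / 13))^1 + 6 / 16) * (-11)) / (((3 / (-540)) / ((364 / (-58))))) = -1133055 / 29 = -39070.86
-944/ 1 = -944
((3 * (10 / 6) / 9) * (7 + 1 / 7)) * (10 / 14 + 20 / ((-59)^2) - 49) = -98036500 / 511707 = -191.59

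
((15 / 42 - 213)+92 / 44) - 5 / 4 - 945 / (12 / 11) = -83010 / 77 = -1078.05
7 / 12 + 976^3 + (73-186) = 929714063.58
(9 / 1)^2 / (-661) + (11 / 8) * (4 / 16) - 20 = -418361 / 21152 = -19.78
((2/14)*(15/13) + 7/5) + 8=4352/455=9.56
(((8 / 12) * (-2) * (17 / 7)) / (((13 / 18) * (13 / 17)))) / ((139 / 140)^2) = -19420800 / 3265249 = -5.95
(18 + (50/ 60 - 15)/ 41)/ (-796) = -4343/ 195816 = -0.02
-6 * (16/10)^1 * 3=-144/5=-28.80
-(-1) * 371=371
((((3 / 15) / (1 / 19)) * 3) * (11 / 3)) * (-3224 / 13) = -51832 / 5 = -10366.40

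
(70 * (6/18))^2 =4900/9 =544.44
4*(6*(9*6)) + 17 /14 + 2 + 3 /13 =236499 /182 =1299.45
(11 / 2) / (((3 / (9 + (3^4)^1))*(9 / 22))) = 1210 / 3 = 403.33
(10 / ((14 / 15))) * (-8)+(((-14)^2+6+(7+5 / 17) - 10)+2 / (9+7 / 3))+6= 14251 / 119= 119.76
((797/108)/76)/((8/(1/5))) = 797/328320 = 0.00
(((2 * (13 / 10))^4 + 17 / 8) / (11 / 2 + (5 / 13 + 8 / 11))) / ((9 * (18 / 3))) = 34193159 / 255285000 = 0.13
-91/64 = -1.42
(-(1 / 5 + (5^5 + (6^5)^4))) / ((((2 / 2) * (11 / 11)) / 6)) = -109684753201983036 / 5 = -21936950640396607.20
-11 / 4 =-2.75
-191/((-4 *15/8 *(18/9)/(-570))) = -7258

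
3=3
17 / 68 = 1 / 4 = 0.25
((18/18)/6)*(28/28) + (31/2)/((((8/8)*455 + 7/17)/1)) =9323/46452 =0.20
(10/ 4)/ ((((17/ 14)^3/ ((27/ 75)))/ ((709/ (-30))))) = -1459122/ 122825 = -11.88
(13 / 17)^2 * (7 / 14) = 169 / 578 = 0.29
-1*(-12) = 12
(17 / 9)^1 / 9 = 0.21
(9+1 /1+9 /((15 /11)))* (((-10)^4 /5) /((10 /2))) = 6640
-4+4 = 0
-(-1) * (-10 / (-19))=10 / 19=0.53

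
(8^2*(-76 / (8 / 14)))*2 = -17024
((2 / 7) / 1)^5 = 32 / 16807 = 0.00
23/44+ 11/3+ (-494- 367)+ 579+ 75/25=-36275/132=-274.81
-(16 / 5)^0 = -1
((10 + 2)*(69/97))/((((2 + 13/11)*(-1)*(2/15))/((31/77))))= -38502/4753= -8.10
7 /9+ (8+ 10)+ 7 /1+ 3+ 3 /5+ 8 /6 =1382 /45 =30.71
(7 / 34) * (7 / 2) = 49 / 68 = 0.72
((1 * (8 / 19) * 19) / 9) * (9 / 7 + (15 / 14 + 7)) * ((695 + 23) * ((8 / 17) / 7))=3009856 / 7497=401.47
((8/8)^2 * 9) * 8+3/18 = 433/6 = 72.17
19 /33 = 0.58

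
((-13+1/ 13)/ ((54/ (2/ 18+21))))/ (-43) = 5320/ 45279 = 0.12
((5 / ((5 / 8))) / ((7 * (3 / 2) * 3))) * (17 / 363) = 272 / 22869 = 0.01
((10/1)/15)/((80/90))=3/4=0.75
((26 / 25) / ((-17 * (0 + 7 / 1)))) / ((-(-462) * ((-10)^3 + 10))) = 0.00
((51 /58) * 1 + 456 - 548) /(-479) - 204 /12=-467009 /27782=-16.81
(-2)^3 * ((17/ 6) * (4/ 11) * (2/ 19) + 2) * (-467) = 4938992/ 627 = 7877.18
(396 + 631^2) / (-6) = -398557 / 6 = -66426.17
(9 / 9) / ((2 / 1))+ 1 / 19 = 21 / 38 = 0.55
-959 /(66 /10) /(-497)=685 /2343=0.29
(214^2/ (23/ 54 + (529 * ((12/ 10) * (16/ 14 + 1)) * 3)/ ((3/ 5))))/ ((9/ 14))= 26928048/ 2571101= 10.47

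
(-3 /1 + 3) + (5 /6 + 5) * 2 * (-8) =-280 /3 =-93.33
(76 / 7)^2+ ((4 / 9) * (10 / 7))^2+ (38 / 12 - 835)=-5664181 / 7938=-713.55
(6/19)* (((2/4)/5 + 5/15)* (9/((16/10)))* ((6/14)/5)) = 351/5320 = 0.07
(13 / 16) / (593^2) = 13 / 5626384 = 0.00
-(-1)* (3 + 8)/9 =11/9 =1.22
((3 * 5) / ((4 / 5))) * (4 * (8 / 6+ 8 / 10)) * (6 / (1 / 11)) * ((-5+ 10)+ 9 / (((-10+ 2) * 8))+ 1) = 61875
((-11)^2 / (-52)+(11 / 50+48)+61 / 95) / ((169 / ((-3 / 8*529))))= -1824127953 / 33394400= -54.62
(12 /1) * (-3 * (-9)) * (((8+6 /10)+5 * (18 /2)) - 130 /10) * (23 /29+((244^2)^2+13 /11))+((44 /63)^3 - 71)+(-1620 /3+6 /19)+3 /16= 194934303575046533993681 /4180785840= 46626235123071.15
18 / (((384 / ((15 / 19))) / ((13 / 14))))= 0.03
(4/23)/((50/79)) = 158/575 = 0.27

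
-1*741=-741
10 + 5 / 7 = 75 / 7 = 10.71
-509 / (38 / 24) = -6108 / 19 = -321.47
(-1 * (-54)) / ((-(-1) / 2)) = 108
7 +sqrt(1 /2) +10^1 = 17.71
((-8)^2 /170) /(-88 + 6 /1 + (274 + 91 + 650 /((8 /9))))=128 /344845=0.00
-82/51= -1.61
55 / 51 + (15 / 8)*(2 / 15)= 271 / 204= 1.33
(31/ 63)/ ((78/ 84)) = 62/ 117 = 0.53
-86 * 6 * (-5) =2580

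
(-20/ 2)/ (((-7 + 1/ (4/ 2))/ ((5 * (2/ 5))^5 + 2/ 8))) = 645/ 13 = 49.62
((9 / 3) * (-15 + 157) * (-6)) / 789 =-852 / 263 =-3.24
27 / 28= 0.96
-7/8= -0.88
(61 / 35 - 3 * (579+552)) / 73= -46.46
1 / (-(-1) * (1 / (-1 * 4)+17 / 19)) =76 / 49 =1.55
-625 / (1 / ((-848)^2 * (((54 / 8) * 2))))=-6067440000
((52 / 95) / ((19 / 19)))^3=140608 / 857375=0.16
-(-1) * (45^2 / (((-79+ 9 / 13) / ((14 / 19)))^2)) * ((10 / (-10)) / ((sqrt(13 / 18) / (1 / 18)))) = -0.01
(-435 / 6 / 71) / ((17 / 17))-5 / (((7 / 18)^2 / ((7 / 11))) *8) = -19960 / 5467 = -3.65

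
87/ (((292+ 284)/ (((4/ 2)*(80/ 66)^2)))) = 1450/ 3267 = 0.44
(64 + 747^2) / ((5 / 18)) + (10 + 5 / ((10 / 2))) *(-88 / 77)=70316758 / 35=2009050.23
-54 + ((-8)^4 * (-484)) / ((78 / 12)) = -3965630 / 13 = -305048.46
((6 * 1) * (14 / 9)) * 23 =644 / 3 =214.67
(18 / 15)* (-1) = -6 / 5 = -1.20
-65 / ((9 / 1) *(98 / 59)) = -3835 / 882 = -4.35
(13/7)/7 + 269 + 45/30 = 26535/98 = 270.77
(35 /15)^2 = 49 /9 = 5.44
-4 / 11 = -0.36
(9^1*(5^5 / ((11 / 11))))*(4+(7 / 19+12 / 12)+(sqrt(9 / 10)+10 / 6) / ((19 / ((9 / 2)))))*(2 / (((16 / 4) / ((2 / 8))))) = 151875*sqrt(10) / 608+6159375 / 304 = 21051.02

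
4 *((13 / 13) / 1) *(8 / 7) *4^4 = 8192 / 7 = 1170.29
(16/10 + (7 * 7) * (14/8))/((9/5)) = 48.53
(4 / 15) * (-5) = -4 / 3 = -1.33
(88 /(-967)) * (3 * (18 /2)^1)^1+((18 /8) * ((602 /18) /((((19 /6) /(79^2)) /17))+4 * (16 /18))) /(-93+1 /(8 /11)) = -370610292412 /13467409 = -27519.05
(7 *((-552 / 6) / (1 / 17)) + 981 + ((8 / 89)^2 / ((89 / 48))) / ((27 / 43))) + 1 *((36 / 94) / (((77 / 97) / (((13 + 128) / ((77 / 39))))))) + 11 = -373226949293354 / 37617850809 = -9921.54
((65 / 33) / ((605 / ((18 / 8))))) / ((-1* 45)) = -13 / 79860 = -0.00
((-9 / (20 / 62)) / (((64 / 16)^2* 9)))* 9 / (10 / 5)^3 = -279 / 1280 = -0.22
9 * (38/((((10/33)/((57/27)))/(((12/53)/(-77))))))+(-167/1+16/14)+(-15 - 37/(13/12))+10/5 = -5305708/24115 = -220.02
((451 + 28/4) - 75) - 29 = 354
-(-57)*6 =342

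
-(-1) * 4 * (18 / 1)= 72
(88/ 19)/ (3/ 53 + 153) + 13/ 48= 15469/ 51376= 0.30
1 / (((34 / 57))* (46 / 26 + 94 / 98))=36309 / 59092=0.61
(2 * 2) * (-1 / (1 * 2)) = -2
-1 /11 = -0.09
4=4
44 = 44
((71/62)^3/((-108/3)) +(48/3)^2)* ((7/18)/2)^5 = 36909397852159/518788180574208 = 0.07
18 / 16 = 9 / 8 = 1.12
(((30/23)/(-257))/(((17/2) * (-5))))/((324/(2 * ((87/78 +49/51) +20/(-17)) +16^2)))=170921/1798817787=0.00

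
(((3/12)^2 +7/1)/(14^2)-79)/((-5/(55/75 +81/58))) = 15822767/470400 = 33.64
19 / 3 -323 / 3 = -304 / 3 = -101.33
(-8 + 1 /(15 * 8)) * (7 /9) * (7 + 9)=-13426 /135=-99.45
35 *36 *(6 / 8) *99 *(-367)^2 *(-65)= -819053910675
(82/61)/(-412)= -41/12566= -0.00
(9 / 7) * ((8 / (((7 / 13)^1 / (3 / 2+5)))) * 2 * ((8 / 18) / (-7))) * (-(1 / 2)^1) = 2704 / 343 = 7.88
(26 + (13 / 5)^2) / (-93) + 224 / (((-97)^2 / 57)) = 7326543 / 7291975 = 1.00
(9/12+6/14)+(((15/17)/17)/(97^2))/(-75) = 1.18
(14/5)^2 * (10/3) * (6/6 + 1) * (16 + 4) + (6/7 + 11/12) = 29319/28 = 1047.11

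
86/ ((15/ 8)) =688/ 15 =45.87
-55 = -55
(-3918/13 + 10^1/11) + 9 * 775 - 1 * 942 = 819751/143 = 5732.52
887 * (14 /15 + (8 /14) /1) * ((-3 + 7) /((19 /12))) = 3371.93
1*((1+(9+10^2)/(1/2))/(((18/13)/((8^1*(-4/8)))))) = -1898/3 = -632.67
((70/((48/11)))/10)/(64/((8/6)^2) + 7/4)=77/1812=0.04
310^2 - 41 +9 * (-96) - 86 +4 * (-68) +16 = 94853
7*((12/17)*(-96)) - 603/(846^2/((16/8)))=-474.35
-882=-882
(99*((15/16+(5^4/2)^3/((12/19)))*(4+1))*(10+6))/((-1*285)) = -1342773463.55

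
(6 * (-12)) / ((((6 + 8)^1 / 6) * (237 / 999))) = -71928 / 553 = -130.07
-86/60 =-43/30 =-1.43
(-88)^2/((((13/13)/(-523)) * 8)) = -506264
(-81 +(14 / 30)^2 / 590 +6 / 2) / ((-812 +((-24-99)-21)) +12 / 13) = 134607863 / 1648224000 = 0.08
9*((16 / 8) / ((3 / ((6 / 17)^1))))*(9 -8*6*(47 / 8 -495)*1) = 845532 / 17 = 49737.18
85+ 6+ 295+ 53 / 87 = 386.61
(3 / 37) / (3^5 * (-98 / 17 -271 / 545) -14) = -27795 / 526430117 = -0.00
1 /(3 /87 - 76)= -29 /2203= -0.01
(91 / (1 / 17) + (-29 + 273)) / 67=1791 / 67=26.73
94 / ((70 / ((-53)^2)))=132023 / 35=3772.09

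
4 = 4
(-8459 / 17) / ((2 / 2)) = -8459 / 17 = -497.59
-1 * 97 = -97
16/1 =16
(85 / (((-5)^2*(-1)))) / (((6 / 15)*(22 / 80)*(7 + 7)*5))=-34 / 77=-0.44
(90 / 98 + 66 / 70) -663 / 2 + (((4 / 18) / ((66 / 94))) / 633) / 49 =-329.64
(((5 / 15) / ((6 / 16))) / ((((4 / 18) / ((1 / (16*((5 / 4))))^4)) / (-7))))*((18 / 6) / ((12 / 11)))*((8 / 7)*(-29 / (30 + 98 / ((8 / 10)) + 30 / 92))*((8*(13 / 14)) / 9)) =95381 / 1107225000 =0.00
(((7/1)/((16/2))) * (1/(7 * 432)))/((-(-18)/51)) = 17/20736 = 0.00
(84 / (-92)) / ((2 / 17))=-357 / 46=-7.76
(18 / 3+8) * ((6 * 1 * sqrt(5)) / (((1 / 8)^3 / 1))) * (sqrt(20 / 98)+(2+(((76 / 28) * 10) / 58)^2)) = 256843.77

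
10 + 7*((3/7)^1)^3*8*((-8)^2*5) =69610/49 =1420.61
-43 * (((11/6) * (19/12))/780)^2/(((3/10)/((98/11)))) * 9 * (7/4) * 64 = -58568279/3285360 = -17.83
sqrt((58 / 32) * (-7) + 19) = sqrt(101) / 4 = 2.51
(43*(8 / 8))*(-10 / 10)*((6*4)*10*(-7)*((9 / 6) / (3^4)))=12040 / 9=1337.78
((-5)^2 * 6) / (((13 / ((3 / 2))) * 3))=75 / 13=5.77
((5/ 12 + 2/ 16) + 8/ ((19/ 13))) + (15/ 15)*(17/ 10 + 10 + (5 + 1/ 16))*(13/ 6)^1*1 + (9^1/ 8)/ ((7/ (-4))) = 2661569/ 63840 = 41.69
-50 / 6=-25 / 3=-8.33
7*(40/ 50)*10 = 56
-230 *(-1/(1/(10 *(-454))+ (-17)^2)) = 0.80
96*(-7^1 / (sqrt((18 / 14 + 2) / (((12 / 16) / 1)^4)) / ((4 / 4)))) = -378*sqrt(161) / 23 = -208.53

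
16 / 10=8 / 5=1.60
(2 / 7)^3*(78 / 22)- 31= -116651 / 3773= -30.92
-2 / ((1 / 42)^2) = -3528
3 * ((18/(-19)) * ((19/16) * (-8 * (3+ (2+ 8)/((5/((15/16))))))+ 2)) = 19143/152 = 125.94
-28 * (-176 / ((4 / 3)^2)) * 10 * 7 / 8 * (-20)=-485100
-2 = -2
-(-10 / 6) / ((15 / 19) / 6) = 38 / 3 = 12.67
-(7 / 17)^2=-49 / 289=-0.17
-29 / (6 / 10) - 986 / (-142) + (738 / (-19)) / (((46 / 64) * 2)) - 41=-10184017 / 93081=-109.41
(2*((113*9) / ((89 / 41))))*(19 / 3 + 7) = 1111920 / 89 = 12493.48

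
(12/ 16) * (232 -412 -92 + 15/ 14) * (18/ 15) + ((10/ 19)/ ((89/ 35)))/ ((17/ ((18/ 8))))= -981226089/ 4024580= -243.81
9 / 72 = 1 / 8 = 0.12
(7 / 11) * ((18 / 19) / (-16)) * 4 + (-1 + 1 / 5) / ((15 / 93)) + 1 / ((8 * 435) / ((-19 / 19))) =-18586681 / 3636600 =-5.11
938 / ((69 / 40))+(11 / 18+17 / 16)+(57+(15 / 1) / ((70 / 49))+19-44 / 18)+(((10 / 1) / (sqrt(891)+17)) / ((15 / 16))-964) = -111256687 / 332304+48 * sqrt(11) / 301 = -334.28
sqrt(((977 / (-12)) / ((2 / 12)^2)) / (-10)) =sqrt(29310) / 10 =17.12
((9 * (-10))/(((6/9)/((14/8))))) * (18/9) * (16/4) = -1890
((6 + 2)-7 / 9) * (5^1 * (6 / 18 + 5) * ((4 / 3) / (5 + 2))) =20800 / 567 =36.68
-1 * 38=-38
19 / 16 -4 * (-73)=4691 / 16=293.19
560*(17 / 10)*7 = 6664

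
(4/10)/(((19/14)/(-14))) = -392/95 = -4.13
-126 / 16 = -63 / 8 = -7.88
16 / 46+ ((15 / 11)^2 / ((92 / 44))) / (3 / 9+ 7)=2611 / 5566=0.47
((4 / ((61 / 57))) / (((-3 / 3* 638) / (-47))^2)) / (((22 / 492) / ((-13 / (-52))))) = 15487299 / 136563262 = 0.11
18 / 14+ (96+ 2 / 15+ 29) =13274 / 105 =126.42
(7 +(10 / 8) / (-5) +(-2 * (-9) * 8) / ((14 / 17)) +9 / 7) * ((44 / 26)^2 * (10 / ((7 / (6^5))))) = 5818534.50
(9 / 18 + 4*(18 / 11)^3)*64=1535584 / 1331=1153.71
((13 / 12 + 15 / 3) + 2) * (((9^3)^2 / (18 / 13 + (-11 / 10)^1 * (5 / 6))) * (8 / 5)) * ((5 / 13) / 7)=412398216 / 511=807041.52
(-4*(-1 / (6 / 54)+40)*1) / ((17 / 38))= -4712 / 17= -277.18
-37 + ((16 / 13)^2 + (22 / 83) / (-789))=-392729257 / 11067303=-35.49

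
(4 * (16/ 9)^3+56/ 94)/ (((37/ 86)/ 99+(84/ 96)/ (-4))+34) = 11964402560/ 17521371063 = 0.68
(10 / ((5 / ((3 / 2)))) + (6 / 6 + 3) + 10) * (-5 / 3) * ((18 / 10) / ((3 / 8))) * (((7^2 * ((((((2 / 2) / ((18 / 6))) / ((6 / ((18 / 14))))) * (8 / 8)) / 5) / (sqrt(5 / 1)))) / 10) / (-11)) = 238 * sqrt(5) / 1375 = 0.39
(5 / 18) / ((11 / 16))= 40 / 99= 0.40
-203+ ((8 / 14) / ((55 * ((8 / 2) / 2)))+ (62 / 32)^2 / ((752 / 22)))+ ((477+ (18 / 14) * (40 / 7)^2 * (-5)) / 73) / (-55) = -26902940924557 / 132558469120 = -202.95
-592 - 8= -600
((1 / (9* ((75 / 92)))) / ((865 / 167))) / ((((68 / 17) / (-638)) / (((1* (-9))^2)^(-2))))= -0.00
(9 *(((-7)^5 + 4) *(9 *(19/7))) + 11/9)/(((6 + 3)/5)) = -1163691380/567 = -2052365.75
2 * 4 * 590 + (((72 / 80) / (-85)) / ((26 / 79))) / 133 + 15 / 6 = 13880843539 / 2939300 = 4722.50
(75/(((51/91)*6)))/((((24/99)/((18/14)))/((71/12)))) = 699.89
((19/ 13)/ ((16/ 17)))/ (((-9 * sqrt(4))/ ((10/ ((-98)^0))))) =-1615/ 1872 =-0.86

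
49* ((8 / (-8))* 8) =-392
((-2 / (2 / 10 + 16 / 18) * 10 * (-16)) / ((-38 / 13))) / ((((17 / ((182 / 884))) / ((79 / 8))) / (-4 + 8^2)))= -27729000 / 38437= -721.41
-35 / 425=-7 / 85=-0.08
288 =288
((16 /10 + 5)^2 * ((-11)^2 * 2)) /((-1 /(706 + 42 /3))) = -37949472 /5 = -7589894.40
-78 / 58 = -39 / 29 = -1.34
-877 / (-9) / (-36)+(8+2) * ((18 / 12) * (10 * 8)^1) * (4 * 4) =6219923 / 324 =19197.29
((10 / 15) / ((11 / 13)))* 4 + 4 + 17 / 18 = 1603 / 198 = 8.10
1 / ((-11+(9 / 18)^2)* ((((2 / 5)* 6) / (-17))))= 0.66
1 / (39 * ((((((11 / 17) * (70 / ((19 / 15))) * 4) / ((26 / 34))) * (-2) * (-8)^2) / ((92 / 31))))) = -437 / 137491200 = -0.00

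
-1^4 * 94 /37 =-2.54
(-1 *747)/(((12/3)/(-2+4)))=-747/2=-373.50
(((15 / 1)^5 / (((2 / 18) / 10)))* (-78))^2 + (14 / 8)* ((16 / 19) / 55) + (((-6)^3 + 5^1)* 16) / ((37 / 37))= 28417561910156246624.03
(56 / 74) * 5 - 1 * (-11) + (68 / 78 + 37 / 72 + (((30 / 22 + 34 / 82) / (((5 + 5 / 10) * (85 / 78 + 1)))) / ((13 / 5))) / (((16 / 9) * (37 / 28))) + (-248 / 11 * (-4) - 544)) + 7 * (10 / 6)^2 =-3903689855083 / 9334974792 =-418.18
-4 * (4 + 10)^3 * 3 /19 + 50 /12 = -197093 /114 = -1728.89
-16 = -16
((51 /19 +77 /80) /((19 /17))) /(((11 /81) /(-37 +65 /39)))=-134844561 /158840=-848.93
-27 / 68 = -0.40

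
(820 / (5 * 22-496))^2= 168100 / 37249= 4.51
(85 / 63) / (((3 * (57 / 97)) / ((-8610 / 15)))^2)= 37643339020 / 263169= 143038.65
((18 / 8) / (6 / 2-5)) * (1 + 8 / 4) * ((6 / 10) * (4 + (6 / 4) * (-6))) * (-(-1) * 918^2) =17065161 / 2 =8532580.50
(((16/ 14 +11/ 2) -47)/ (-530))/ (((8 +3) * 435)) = 113/ 7100940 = 0.00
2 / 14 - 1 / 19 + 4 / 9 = 640 / 1197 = 0.53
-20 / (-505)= 4 / 101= 0.04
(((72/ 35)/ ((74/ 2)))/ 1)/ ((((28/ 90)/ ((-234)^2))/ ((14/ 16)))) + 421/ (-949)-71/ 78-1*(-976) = 9536.88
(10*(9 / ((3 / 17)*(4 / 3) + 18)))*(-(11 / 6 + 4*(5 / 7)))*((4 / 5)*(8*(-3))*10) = 964512 / 217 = 4444.76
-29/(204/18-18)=87/20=4.35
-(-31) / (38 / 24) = 372 / 19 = 19.58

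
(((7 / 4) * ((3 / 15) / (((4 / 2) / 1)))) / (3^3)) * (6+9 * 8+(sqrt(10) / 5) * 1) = 7 * sqrt(10) / 5400+91 / 180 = 0.51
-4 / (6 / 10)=-20 / 3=-6.67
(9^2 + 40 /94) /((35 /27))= 103329 /1645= 62.81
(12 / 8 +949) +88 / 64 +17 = 7751 / 8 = 968.88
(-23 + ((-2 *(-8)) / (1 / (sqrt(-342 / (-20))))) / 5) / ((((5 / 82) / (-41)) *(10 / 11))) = 7224.30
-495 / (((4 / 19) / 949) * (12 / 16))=-2975115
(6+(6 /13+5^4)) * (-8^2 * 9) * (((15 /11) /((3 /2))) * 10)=-472838400 /143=-3306562.24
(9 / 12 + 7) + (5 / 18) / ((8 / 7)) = 1151 / 144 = 7.99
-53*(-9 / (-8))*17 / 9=-112.62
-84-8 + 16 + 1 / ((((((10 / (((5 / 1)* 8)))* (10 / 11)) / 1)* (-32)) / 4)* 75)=-114011 / 1500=-76.01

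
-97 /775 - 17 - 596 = -475172 /775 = -613.13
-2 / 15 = -0.13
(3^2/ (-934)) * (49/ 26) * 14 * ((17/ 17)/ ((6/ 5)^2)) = -8575/ 48568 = -0.18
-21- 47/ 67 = -1454/ 67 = -21.70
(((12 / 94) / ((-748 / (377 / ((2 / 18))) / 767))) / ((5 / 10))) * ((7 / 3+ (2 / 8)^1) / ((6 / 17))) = -26891787 / 4136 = -6501.88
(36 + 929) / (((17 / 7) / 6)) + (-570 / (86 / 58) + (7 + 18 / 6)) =2009.70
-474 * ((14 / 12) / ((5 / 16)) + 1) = -11218 / 5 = -2243.60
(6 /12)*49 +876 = 1801 /2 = 900.50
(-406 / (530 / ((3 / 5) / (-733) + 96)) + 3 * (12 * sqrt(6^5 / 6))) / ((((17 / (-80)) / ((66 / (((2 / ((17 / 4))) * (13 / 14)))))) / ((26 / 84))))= -52240526316 / 194245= -268941.42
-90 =-90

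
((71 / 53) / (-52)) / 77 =-71 / 212212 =-0.00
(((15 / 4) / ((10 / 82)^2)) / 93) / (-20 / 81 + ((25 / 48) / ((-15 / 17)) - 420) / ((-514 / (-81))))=-279947016 / 6869036575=-0.04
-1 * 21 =-21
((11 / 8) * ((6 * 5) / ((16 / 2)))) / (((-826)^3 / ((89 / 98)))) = -14685 / 1767324084736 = -0.00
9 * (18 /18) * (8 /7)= 72 /7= 10.29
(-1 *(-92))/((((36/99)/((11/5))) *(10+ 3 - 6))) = 2783/35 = 79.51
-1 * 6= -6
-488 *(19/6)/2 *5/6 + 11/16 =-92621/144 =-643.20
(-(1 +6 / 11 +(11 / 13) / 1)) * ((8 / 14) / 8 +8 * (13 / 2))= -124659 / 1001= -124.53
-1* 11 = -11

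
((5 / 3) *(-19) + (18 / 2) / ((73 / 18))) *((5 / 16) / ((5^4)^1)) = -6449 / 438000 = -0.01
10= 10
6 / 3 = 2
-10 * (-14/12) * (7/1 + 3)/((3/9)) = 350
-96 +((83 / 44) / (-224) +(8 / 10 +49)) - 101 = -7254431 / 49280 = -147.21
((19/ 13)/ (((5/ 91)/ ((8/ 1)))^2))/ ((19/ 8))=326144/ 25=13045.76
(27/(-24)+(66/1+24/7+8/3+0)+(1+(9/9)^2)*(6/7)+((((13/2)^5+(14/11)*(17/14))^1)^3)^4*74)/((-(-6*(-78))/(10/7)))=-83829811559098778269202513719205527183606823418858220136960734554958829621853979565/62232200576901804465185125778325504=-1347048807241008524030797000000000000000000000000.00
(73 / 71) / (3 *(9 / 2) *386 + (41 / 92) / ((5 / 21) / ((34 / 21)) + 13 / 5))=1568186 / 7948179277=0.00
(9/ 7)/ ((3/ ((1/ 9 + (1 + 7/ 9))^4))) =83521/ 15309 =5.46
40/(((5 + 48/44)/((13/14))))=2860/469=6.10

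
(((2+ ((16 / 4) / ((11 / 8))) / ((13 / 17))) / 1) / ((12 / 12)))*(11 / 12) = 415 / 78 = 5.32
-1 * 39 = -39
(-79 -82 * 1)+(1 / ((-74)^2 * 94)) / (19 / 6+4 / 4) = -1035922297 / 6434300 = -161.00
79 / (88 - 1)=79 / 87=0.91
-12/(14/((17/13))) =-102/91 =-1.12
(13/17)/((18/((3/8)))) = 13/816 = 0.02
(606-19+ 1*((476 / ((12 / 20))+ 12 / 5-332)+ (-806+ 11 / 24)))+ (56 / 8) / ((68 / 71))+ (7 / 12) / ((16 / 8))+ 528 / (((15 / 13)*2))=122806 / 255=481.59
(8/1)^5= 32768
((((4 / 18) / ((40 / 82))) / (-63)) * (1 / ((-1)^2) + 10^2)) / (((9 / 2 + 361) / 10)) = -8282 / 414477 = -0.02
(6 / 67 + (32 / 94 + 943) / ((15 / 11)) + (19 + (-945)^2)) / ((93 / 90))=84431227878 / 97619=864905.68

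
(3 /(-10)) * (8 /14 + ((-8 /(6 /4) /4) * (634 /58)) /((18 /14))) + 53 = 102731 /1827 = 56.23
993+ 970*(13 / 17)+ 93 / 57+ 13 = 565055 / 323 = 1749.40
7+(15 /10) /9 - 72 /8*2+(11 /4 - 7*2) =-265 /12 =-22.08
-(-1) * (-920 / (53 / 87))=-80040 / 53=-1510.19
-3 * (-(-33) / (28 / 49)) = -693 / 4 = -173.25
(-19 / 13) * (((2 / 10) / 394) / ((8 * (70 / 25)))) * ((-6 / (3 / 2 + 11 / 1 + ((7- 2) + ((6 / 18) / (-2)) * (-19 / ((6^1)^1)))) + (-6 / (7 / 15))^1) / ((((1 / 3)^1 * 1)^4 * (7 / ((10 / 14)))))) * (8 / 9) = 25616655 / 7981351378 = 0.00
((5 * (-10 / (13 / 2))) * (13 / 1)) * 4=-400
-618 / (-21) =206 / 7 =29.43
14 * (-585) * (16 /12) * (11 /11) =-10920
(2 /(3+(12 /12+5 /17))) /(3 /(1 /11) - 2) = 34 /2263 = 0.02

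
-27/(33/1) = -9/11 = -0.82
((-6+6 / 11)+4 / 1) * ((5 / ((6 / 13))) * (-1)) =520 / 33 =15.76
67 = 67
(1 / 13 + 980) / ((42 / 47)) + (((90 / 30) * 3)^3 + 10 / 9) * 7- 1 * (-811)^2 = -1067179063 / 1638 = -651513.47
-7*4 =-28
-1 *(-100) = 100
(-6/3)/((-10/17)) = 17/5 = 3.40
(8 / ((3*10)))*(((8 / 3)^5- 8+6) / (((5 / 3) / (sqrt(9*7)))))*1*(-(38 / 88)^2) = -5826901*sqrt(7) / 490050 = -31.46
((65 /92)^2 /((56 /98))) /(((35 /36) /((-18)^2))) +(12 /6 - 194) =209733 /2116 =99.12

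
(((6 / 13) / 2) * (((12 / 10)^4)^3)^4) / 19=67356773122063671720261633371378024448 / 877520278663723729550838470458984375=76.76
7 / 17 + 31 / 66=989 / 1122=0.88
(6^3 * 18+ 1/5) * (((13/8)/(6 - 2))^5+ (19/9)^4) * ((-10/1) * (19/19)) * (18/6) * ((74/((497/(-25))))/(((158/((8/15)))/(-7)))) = -15736077877681656325/77176554651648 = -203897.13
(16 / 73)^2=0.05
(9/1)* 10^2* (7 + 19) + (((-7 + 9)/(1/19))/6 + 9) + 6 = 70264/3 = 23421.33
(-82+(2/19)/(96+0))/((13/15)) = -373915/3952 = -94.61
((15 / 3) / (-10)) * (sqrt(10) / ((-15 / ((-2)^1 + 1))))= -0.11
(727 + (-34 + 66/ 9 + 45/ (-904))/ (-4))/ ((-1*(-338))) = 612227/ 282048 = 2.17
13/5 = 2.60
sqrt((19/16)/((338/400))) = 5 * sqrt(38)/26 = 1.19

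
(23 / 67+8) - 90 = -5471 / 67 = -81.66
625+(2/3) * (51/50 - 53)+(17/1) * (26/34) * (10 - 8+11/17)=796567/1275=624.76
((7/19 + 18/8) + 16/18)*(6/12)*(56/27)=16793/4617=3.64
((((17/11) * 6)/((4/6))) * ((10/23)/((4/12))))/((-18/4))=-4.03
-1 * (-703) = 703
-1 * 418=-418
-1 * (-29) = 29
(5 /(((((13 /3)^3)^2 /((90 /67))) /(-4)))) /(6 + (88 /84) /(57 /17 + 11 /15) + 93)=-1196398350 /29266386182891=-0.00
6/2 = 3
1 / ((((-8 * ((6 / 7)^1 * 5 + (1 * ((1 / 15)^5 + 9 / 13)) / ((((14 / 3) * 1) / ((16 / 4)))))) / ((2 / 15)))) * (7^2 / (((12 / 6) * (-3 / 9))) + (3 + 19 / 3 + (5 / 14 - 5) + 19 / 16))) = 64496250 / 1276778489123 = 0.00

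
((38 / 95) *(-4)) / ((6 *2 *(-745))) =2 / 11175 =0.00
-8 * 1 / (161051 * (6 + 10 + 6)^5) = -1 / 103749698404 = -0.00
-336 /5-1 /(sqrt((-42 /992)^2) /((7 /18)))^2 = -552464 /3645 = -151.57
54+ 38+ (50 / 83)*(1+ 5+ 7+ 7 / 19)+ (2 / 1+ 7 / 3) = 493853 / 4731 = 104.39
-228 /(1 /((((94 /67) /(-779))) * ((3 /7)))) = 3384 /19229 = 0.18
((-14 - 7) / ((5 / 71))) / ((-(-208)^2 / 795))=237069 / 43264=5.48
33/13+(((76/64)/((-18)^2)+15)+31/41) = 18.30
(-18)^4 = 104976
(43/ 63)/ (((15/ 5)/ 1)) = 43/ 189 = 0.23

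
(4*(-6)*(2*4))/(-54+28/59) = 5664/1579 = 3.59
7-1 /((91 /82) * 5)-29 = -10092 /455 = -22.18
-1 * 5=-5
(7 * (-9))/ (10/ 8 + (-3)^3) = 252/ 103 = 2.45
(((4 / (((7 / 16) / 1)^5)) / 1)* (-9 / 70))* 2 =-37748736 / 588245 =-64.17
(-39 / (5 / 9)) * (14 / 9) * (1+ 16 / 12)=-1274 / 5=-254.80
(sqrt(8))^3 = 16 * sqrt(2) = 22.63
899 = 899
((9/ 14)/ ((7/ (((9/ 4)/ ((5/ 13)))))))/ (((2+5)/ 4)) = 0.31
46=46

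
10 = 10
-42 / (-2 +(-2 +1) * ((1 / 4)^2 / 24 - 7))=-16128 / 1919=-8.40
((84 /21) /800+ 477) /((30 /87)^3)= 2326734989 /200000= 11633.67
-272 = -272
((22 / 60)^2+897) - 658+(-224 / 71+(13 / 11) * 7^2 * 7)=450800101 / 702900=641.34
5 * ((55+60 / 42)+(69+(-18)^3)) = -199730 / 7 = -28532.86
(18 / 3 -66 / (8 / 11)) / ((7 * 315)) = -113 / 2940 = -0.04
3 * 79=237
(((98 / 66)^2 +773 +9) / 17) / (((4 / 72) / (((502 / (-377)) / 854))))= -428707498 / 331133803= -1.29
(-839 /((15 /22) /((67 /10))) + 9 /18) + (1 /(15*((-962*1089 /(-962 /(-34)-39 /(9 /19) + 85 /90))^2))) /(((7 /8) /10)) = -65641199554123079389 /7962228973477350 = -8244.07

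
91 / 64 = 1.42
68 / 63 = 1.08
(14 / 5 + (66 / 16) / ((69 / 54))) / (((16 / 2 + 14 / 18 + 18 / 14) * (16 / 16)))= 174699 / 291640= 0.60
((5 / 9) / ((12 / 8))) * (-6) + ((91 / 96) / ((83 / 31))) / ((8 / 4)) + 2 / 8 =-85825 / 47808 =-1.80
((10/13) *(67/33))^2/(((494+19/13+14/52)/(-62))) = -55663600/182469573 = -0.31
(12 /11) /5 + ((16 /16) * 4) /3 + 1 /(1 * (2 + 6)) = 2213 /1320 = 1.68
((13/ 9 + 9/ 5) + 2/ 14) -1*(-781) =247082/ 315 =784.39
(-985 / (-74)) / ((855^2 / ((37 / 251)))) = 197 / 73394910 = 0.00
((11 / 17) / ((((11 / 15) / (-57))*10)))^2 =25.29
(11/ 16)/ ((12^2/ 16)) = 11/ 144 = 0.08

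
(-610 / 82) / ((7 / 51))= -15555 / 287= -54.20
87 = 87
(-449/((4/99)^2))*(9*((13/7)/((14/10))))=-2574379665/784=-3283647.53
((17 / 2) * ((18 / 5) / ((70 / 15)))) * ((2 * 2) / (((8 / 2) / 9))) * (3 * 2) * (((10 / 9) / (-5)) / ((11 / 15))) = -8262 / 77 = -107.30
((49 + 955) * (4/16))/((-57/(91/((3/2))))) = -45682/171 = -267.15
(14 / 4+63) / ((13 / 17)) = 2261 / 26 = 86.96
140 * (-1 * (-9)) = 1260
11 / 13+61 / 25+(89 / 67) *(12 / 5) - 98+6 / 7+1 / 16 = -220970263 / 2438800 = -90.61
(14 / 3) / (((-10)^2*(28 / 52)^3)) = 2197 / 7350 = 0.30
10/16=5/8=0.62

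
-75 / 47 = -1.60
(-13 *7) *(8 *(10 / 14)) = -520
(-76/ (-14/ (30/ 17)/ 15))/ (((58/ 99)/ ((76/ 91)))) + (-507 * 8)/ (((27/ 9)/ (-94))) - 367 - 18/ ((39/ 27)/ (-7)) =39887313799/ 314041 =127013.08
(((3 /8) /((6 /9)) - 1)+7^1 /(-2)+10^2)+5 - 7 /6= 4795 /48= 99.90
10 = 10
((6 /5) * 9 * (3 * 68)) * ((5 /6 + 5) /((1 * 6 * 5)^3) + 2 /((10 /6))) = 661079 /250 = 2644.32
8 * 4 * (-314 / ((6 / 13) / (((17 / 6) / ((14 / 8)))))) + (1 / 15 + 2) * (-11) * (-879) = -4808521 / 315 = -15265.15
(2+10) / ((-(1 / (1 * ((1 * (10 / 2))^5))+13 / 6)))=-225000 / 40631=-5.54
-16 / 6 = -2.67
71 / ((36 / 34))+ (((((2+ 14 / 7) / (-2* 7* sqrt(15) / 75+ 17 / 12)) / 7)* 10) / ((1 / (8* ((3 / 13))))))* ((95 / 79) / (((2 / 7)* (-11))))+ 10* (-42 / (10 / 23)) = -4904711356769 / 5432795082 - 153216000* sqrt(15) / 301821949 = -904.76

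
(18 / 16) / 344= 9 / 2752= 0.00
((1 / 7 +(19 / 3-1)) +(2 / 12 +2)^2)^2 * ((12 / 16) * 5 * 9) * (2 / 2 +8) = 98534535 / 3136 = 31420.45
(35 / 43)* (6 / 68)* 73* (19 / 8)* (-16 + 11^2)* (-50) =-382291875 / 5848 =-65371.39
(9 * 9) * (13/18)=117/2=58.50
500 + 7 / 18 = 9007 / 18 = 500.39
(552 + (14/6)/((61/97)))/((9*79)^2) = 101695/92510343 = 0.00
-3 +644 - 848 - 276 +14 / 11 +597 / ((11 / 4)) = -2911 / 11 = -264.64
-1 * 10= -10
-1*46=-46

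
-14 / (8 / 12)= -21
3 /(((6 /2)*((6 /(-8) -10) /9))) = -36 /43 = -0.84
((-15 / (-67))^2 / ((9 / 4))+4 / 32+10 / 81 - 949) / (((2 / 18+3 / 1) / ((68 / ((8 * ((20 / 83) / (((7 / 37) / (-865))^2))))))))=-27257872954123 / 52970948262432000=-0.00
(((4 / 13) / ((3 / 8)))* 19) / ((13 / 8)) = 4864 / 507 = 9.59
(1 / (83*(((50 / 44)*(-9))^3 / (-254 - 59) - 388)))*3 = -9998472 / 106384842221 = -0.00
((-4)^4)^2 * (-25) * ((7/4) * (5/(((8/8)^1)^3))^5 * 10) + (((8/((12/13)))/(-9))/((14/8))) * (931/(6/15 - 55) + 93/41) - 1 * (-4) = -2082931199717908/23247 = -89599999987.87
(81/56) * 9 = 729/56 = 13.02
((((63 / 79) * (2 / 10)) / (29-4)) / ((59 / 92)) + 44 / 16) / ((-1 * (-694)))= 6432059 / 1617367000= 0.00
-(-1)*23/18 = 23/18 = 1.28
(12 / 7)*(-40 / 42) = -1.63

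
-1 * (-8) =8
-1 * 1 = -1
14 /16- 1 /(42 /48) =-15 /56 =-0.27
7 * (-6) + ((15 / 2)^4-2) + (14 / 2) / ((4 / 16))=50369 / 16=3148.06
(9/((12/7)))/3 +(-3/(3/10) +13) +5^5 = 12519/4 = 3129.75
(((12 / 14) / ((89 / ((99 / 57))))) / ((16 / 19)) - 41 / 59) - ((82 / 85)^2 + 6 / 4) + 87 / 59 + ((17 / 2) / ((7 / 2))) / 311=-1072589352109 / 660736480600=-1.62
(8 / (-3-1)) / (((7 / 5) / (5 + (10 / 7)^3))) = -27150 / 2401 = -11.31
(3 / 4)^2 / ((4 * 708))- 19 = -286973 / 15104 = -19.00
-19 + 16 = -3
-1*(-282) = 282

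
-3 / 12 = -1 / 4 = -0.25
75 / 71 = 1.06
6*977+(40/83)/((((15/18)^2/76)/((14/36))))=2441242/415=5882.51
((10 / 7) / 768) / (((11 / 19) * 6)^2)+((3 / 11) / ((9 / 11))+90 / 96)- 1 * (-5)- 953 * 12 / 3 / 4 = -11085181843 / 11708928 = -946.73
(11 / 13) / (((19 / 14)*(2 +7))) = 154 / 2223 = 0.07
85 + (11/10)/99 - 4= 7291/90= 81.01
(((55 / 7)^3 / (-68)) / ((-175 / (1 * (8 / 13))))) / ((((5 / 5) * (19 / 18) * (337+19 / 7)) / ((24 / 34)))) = 1437480 / 29111914741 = 0.00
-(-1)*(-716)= -716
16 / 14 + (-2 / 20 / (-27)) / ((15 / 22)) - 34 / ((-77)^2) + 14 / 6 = 41732294 / 12006225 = 3.48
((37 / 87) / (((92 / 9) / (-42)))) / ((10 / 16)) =-9324 / 3335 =-2.80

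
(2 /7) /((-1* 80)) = -1 /280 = -0.00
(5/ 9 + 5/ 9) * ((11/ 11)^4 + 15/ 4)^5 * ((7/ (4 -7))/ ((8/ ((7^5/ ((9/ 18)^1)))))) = -1456552856255/ 55296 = -26341016.64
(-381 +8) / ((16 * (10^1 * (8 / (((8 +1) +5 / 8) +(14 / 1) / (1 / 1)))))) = -70497 / 10240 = -6.88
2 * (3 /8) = 3 /4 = 0.75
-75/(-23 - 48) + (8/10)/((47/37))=28133/16685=1.69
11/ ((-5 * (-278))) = 11/ 1390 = 0.01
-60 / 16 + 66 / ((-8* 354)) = -1781 / 472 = -3.77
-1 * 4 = -4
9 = 9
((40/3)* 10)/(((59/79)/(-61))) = -1927600/177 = -10890.40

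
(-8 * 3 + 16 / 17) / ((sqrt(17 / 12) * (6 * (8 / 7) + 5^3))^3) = -3226944 * sqrt(51) / 3863241584371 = -0.00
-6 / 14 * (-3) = 9 / 7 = 1.29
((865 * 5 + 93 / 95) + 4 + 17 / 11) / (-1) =-4331.52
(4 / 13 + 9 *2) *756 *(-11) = -152246.77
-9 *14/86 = -63/43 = -1.47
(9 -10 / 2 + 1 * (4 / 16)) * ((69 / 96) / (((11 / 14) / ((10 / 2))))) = 13685 / 704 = 19.44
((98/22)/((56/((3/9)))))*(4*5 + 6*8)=119/66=1.80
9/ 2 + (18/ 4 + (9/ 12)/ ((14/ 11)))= 537/ 56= 9.59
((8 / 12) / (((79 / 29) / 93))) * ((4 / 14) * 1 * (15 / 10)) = 5394 / 553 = 9.75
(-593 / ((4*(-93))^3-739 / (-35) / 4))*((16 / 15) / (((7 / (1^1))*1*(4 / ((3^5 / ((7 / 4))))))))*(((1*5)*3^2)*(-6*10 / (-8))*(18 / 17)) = 0.02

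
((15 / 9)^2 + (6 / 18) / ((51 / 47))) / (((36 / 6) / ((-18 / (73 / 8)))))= -3776 / 3723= -1.01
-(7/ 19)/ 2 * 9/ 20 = -63/ 760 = -0.08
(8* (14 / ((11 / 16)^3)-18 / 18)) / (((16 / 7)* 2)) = 392091 / 5324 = 73.65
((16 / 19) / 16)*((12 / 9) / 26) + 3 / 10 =2243 / 7410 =0.30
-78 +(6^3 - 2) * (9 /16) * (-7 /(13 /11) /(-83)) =-599145 /8632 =-69.41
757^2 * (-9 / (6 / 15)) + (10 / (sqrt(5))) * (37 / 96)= -25787205 / 2 + 37 * sqrt(5) / 48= -12893600.78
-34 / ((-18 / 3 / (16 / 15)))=6.04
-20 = -20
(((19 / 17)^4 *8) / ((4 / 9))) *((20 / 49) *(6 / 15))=18766224 / 4092529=4.59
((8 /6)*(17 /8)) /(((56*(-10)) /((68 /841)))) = -289 /706440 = -0.00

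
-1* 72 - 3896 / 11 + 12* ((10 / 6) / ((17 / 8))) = -77936 / 187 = -416.77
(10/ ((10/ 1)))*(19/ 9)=19/ 9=2.11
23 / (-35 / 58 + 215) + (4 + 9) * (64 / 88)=1307914 / 136785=9.56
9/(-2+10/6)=-27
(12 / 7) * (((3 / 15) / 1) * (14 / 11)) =24 / 55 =0.44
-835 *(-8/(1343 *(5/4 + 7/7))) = 26720/12087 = 2.21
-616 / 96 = -77 / 12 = -6.42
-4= -4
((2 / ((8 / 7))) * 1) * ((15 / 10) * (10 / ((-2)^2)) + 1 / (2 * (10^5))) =5250007 / 800000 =6.56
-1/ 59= -0.02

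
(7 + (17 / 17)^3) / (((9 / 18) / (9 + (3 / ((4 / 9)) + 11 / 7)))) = 1940 / 7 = 277.14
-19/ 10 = -1.90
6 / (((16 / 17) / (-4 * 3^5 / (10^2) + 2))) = -49.22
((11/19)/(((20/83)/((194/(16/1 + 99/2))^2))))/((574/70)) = 34361668/13368419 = 2.57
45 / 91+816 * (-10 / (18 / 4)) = -494905 / 273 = -1812.84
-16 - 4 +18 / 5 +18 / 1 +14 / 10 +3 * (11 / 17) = 4.94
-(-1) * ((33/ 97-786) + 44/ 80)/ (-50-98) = 1523113/ 287120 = 5.30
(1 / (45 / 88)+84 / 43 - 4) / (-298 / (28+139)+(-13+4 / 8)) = 58784 / 9231885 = 0.01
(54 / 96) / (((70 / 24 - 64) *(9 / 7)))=-21 / 2932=-0.01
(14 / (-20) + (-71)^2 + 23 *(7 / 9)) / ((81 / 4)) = 910474 / 3645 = 249.79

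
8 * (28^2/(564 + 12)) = 98/9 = 10.89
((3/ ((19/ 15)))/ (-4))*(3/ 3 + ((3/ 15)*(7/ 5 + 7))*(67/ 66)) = -1674/ 1045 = -1.60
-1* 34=-34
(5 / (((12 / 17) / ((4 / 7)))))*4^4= 21760 / 21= 1036.19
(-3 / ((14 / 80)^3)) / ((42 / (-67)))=2144000 / 2401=892.96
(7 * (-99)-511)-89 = -1293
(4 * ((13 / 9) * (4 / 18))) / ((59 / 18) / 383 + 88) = 79664 / 5460579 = 0.01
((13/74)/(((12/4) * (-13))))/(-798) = 1/177156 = 0.00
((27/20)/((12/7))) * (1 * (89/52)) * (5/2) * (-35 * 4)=-196245/416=-471.74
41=41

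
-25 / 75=-1 / 3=-0.33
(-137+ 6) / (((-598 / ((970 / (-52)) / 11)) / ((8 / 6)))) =-63535 / 128271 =-0.50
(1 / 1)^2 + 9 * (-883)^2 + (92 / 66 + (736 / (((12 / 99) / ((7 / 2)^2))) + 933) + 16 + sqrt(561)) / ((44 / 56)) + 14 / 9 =14 * sqrt(561) / 11 + 7746145370 / 1089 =7113111.29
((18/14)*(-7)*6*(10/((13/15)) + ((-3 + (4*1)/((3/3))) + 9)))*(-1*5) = 75600/13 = 5815.38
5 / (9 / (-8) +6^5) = 40 / 62199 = 0.00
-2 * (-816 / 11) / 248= 204 / 341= 0.60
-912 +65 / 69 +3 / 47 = -2954354 / 3243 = -910.99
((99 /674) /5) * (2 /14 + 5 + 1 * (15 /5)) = 5643 /23590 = 0.24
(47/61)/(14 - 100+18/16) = -376/41419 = -0.01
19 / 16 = 1.19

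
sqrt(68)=2 *sqrt(17)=8.25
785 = 785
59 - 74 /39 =2227 /39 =57.10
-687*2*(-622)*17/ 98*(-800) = -5811470400/ 49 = -118601436.73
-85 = -85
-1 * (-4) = 4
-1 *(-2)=2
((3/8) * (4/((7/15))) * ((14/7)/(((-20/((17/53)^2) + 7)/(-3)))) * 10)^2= 152217022500/143716051801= 1.06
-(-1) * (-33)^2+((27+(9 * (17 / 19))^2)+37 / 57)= 1181.49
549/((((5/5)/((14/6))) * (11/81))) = 103761/11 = 9432.82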